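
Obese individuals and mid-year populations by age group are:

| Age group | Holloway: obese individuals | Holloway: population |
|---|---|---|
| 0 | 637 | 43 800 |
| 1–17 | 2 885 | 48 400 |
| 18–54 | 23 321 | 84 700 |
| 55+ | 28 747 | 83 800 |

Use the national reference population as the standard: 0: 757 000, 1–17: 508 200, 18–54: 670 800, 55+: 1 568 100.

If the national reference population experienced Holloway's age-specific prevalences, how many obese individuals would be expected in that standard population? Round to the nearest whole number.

763923

Age-specific rates per 1 000 for Holloway: 14.543, 59.607, 275.336, 343.043.
Expected obese individuals = Σ (standard pop × age-specific rate ÷ 1 000)
= 757 000×14.543/1 000 + 508 200×59.607/1 000 + 670 800×275.336/1 000 + 1 568 100×343.043/1 000
= 11009.34 + 30292.50 + 184695.71 + 537925.66 = 763923.21.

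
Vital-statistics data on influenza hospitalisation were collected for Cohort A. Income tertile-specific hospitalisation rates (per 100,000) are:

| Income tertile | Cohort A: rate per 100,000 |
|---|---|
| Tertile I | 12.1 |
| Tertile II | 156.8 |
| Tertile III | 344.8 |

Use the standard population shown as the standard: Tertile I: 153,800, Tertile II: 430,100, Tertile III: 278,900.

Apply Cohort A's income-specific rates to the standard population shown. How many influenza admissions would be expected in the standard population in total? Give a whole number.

Expected influenza admissions = Σ (standard pop × income-specific rate ÷ 100,000)
= 153,800×12.1/100,000 + 430,100×156.8/100,000 + 278,900×344.8/100,000
= 18.61 + 674.40 + 961.65 = 1654.65.

1655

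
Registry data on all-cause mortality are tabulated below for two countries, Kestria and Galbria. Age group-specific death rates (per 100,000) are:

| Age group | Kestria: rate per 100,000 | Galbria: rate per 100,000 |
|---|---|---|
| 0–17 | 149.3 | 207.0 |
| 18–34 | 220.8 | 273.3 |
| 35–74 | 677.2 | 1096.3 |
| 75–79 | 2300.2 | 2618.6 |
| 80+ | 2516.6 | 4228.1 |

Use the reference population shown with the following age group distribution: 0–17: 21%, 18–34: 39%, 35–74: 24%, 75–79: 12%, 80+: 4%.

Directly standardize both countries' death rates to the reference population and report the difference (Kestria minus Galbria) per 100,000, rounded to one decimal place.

Standard weights: 0.21, 0.39, 0.24, 0.12, 0.04.
Kestria: 0.2100×149.3 + 0.3900×220.8 + 0.2400×677.2 + 0.1200×2300.2 + 0.0400×2516.6 = 656.6810 per 100,000.
Galbria: 0.2100×207.0 + 0.3900×273.3 + 0.2400×1096.3 + 0.1200×2618.6 + 0.0400×4228.1 = 896.5250 per 100,000.
Difference = 656.6810 − 896.5250 = -239.8440.

-239.8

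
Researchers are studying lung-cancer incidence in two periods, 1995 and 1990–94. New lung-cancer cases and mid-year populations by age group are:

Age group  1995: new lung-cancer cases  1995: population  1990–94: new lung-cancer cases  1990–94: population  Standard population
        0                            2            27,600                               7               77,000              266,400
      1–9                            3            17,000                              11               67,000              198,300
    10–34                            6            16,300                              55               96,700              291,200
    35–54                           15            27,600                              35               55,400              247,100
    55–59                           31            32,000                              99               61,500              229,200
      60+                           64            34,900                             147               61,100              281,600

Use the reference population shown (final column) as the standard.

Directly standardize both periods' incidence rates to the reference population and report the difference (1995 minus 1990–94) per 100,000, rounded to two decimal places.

-25.81

Age-specific rates per 100,000 for 1995: 7.25, 17.65, 36.81, 54.35, 96.88, 183.38.
For 1990–94: 9.09, 16.42, 56.88, 63.18, 160.98, 240.59.
Standard total = 1,513,800; weights = 0.1760, 0.1310, 0.1924, 0.1632, 0.1514, 0.1860.
1995: 0.1760×7.25 + 0.1310×17.65 + 0.1924×36.81 + 0.1632×54.35 + 0.1514×96.88 + 0.1860×183.38 = 68.3195 per 100,000.
1990–94: 0.1760×9.09 + 0.1310×16.42 + 0.1924×56.88 + 0.1632×63.18 + 0.1514×160.98 + 0.1860×240.59 = 94.1317 per 100,000.
Difference = 68.3195 − 94.1317 = -25.8122.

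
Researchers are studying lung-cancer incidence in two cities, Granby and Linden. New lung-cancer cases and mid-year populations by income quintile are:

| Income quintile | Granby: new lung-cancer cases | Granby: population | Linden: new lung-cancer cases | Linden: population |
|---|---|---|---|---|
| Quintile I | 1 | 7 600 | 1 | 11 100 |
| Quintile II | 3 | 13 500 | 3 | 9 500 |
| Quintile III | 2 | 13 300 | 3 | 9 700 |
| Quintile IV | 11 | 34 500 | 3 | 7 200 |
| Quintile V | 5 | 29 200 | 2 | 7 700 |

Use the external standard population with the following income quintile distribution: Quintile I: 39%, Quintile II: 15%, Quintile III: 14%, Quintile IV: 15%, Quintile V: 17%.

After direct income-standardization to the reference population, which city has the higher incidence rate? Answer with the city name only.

Income-specific rates per 100 000 for Granby: 13.16, 22.22, 15.04, 31.88, 17.12.
For Linden: 9.01, 31.58, 30.93, 41.67, 25.97.
Standard weights: 0.39, 0.15, 0.14, 0.15, 0.17.
Granby: 0.3900×13.16 + 0.1500×22.22 + 0.1400×15.04 + 0.1500×31.88 + 0.1700×17.12 = 18.2637 per 100 000.
Linden: 0.3900×9.01 + 0.1500×31.58 + 0.1400×30.93 + 0.1500×41.67 + 0.1700×25.97 = 23.2458 per 100 000.

Linden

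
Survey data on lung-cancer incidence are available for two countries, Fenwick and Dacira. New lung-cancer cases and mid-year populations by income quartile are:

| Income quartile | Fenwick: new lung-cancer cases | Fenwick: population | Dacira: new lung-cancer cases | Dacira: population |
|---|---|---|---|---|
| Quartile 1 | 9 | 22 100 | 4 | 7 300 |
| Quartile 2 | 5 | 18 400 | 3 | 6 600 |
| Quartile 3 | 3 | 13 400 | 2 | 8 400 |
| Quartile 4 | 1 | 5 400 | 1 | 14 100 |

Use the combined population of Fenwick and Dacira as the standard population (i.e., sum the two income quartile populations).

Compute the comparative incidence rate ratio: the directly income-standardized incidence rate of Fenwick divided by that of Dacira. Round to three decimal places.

Income-specific rates per 100 000 for Fenwick: 40.72, 27.17, 22.39, 18.52.
For Dacira: 54.79, 45.45, 23.81, 7.09.
Combined standard total = 95 700; weights = 0.3072, 0.2612, 0.2278, 0.2038.
Fenwick: 0.3072×40.72 + 0.2612×27.17 + 0.2278×22.39 + 0.2038×18.52 = 28.4828 per 100 000.
Dacira: 0.3072×54.79 + 0.2612×45.45 + 0.2278×23.81 + 0.2038×7.09 = 35.5765 per 100 000.
Ratio = 28.4828 ÷ 35.5765 = 0.80061.

0.801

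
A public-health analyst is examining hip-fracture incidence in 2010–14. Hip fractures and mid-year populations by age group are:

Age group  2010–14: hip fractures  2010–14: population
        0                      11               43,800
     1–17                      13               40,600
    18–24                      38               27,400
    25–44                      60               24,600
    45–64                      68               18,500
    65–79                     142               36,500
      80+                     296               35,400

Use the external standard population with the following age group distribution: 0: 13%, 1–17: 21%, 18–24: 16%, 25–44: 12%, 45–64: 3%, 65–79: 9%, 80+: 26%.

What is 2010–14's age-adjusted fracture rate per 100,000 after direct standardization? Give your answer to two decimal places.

Age-specific rates per 100,000 for 2010–14: 25.11, 32.02, 138.69, 243.90, 367.57, 389.04, 836.16.
Standard weights: 0.13, 0.21, 0.16, 0.12, 0.03, 0.09, 0.26.
Standardized rate: 0.1300×25.11 + 0.2100×32.02 + 0.1600×138.69 + 0.1200×243.90 + 0.0300×367.57 + 0.0900×389.04 + 0.2600×836.16 = 324.8889 per 100,000.

324.89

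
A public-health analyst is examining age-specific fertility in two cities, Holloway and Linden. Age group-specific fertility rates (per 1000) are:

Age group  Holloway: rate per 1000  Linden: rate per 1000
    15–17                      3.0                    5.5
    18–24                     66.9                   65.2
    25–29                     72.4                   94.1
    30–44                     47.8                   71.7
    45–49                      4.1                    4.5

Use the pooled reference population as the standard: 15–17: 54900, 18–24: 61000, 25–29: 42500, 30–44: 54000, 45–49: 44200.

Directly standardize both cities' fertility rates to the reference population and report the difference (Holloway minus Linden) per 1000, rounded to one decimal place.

Standard total = 256600; weights = 0.2140, 0.2377, 0.1656, 0.2104, 0.1723.
Holloway: 0.2140×3.0 + 0.2377×66.9 + 0.1656×72.4 + 0.2104×47.8 + 0.1723×4.1 = 39.3025 per 1000.
Linden: 0.2140×5.5 + 0.2377×65.2 + 0.1656×94.1 + 0.2104×71.7 + 0.1723×4.5 = 48.1259 per 1000.
Difference = 39.3025 − 48.1259 = -8.8234.

-8.8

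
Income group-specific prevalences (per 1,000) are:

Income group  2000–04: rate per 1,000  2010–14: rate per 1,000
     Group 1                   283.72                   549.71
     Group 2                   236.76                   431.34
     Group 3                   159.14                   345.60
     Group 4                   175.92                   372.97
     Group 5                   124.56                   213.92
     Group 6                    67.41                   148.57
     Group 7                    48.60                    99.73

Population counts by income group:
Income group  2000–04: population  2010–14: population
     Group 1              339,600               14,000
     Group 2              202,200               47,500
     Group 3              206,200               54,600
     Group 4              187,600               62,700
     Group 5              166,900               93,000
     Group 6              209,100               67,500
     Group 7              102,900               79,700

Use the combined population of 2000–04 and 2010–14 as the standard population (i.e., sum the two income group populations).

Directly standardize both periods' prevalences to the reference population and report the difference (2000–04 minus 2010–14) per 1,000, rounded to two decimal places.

Combined standard total = 1,833,500; weights = 0.1929, 0.1362, 0.1422, 0.1365, 0.1418, 0.1509, 0.0996.
2000–04: 0.1929×283.72 + 0.1362×236.76 + 0.1422×159.14 + 0.1365×175.92 + 0.1418×124.56 + 0.1509×67.41 + 0.0996×48.60 = 166.2787 per 1,000.
2010–14: 0.1929×549.71 + 0.1362×431.34 + 0.1422×345.60 + 0.1365×372.97 + 0.1418×213.92 + 0.1509×148.57 + 0.0996×99.73 = 327.5009 per 1,000.
Difference = 166.2787 − 327.5009 = -161.2222.

-161.22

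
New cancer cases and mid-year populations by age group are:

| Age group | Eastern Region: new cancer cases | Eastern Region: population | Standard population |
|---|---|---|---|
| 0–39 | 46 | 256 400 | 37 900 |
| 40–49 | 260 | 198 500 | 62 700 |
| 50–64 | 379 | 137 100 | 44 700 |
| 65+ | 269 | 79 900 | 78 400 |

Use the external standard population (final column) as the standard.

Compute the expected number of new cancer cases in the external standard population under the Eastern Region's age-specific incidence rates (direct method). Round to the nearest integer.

Age-specific rates per 100 000 for the Eastern Region: 17.94, 130.98, 276.44, 336.67.
Expected new cancer cases = Σ (standard pop × age-specific rate ÷ 100 000)
= 37 900×17.94/100 000 + 62 700×130.98/100 000 + 44 700×276.44/100 000 + 78 400×336.67/100 000
= 6.80 + 82.13 + 123.57 + 263.95 = 476.44.

476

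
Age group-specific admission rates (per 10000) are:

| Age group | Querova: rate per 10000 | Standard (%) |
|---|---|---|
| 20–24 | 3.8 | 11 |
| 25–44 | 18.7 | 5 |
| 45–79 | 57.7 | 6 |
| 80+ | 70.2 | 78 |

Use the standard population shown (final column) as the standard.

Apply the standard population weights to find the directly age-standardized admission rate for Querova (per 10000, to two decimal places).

Standard weights: 0.11, 0.05, 0.06, 0.78.
Standardized rate: 0.1100×3.8 + 0.0500×18.7 + 0.0600×57.7 + 0.7800×70.2 = 59.5710 per 10000.

59.57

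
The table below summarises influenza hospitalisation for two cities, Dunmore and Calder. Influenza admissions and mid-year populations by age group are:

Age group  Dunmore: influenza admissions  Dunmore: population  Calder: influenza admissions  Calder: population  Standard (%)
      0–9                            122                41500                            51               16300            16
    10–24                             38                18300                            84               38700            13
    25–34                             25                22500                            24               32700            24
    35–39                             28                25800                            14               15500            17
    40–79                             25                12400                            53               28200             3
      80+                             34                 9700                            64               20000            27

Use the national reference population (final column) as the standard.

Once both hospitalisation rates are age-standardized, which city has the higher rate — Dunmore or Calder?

Age-specific rates per 100000 for Dunmore: 293.98, 207.65, 111.11, 108.53, 201.61, 350.52.
For Calder: 312.88, 217.05, 73.39, 90.32, 187.94, 320.00.
Standard weights: 0.16, 0.13, 0.24, 0.17, 0.03, 0.27.
Dunmore: 0.1600×293.98 + 0.1300×207.65 + 0.2400×111.11 + 0.1700×108.53 + 0.0300×201.61 + 0.2700×350.52 = 219.8345 per 100000.
Calder: 0.1600×312.88 + 0.1300×217.05 + 0.2400×73.39 + 0.1700×90.32 + 0.0300×187.94 + 0.2700×320.00 = 203.2862 per 100000.

Dunmore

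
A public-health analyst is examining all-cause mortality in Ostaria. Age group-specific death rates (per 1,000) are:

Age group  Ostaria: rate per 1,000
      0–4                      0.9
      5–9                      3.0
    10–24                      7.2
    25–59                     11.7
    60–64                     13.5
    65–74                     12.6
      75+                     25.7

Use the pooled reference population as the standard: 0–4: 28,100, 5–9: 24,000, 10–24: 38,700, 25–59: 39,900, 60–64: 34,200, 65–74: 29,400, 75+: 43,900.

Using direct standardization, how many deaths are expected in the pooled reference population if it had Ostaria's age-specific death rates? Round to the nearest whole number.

Expected deaths = Σ (standard pop × age-specific rate ÷ 1,000)
= 28,100×0.9/1,000 + 24,000×3.0/1,000 + 38,700×7.2/1,000 + 39,900×11.7/1,000 + 34,200×13.5/1,000 + 29,400×12.6/1,000 + 43,900×25.7/1,000
= 25.29 + 72.00 + 278.64 + 466.83 + 461.70 + 370.44 + 1128.23 = 2803.13.

2803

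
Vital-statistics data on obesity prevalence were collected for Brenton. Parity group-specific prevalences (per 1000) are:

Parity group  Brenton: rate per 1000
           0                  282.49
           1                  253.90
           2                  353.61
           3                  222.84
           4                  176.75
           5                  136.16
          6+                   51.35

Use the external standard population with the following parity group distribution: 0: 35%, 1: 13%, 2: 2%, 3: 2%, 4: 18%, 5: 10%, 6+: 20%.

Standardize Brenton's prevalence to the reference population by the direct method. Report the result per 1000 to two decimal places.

Standard weights: 0.35, 0.13, 0.02, 0.02, 0.18, 0.10, 0.20.
Standardized rate: 0.3500×282.49 + 0.1300×253.90 + 0.0200×353.61 + 0.0200×222.84 + 0.1800×176.75 + 0.1000×136.16 + 0.2000×51.35 = 199.1085 per 1000.

199.11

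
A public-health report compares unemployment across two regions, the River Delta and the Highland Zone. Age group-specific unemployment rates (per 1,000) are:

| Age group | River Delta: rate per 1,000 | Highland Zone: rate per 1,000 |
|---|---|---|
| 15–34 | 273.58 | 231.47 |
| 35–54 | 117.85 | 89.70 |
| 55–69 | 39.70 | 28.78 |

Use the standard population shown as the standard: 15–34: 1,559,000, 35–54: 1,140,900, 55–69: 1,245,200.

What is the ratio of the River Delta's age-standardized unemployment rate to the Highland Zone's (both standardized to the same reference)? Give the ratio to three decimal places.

1.223

Standard total = 3,945,100; weights = 0.3952, 0.2892, 0.3156.
The River Delta: 0.3952×273.58 + 0.2892×117.85 + 0.3156×39.70 = 154.7238 per 1,000.
The Highland Zone: 0.3952×231.47 + 0.2892×89.70 + 0.3156×28.78 = 126.4955 per 1,000.
Ratio = 154.7238 ÷ 126.4955 = 1.22316.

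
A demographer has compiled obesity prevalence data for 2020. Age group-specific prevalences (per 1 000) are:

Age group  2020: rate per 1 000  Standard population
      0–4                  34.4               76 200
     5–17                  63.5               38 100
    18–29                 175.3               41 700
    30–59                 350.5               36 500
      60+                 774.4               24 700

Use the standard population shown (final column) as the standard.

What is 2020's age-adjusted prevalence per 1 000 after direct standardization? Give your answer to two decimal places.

203.83

Standard total = 217 200; weights = 0.3508, 0.1754, 0.1920, 0.1680, 0.1137.
Standardized rate: 0.3508×34.4 + 0.1754×63.5 + 0.1920×175.3 + 0.1680×350.5 + 0.1137×774.4 = 203.8286 per 1 000.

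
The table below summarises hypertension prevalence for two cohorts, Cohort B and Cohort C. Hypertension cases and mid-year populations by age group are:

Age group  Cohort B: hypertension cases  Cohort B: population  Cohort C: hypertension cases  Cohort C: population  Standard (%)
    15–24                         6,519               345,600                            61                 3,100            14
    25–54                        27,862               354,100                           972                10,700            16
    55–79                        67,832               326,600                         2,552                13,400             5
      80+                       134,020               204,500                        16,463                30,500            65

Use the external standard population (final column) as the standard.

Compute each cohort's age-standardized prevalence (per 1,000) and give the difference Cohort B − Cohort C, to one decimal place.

73.9

Age-specific rates per 1,000 for Cohort B: 18.863, 78.684, 207.691, 655.355.
For Cohort C: 19.677, 90.841, 190.448, 539.770.
Standard weights: 0.14, 0.16, 0.05, 0.65.
Cohort B: 0.1400×18.863 + 0.1600×78.684 + 0.0500×207.691 + 0.6500×655.355 = 451.5952 per 1,000.
Cohort C: 0.1400×19.677 + 0.1600×90.841 + 0.0500×190.448 + 0.6500×539.770 = 377.6626 per 1,000.
Difference = 451.5952 − 377.6626 = 73.9326.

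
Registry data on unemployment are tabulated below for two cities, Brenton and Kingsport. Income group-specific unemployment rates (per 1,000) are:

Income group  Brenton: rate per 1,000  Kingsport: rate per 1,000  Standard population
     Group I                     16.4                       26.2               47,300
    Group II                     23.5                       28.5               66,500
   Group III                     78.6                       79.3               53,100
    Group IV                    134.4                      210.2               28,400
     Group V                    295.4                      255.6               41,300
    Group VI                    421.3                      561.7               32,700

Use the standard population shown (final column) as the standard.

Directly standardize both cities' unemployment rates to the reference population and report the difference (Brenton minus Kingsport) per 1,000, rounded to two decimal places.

-22.03

Standard total = 269,300; weights = 0.1756, 0.2469, 0.1972, 0.1055, 0.1534, 0.1214.
Brenton: 0.1756×16.4 + 0.2469×23.5 + 0.1972×78.6 + 0.1055×134.4 + 0.1534×295.4 + 0.1214×421.3 = 134.8148 per 1,000.
Kingsport: 0.1756×26.2 + 0.2469×28.5 + 0.1972×79.3 + 0.1055×210.2 + 0.1534×255.6 + 0.1214×561.7 = 156.8470 per 1,000.
Difference = 134.8148 − 156.8470 = -22.0322.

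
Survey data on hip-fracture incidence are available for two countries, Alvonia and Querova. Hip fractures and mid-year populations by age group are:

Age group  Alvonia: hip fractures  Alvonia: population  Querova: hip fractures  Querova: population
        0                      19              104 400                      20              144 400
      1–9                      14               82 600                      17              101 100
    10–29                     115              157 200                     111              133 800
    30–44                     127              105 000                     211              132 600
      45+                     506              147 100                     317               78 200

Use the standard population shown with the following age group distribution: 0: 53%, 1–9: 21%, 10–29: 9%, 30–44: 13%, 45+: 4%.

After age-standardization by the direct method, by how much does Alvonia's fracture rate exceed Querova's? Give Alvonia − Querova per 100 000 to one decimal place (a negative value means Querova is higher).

-6.0

Age-specific rates per 100 000 for Alvonia: 18.20, 16.95, 73.16, 120.95, 343.98.
For Querova: 13.85, 16.82, 82.96, 159.13, 405.37.
Standard weights: 0.53, 0.21, 0.09, 0.13, 0.04.
Alvonia: 0.5300×18.20 + 0.2100×16.95 + 0.0900×73.16 + 0.1300×120.95 + 0.0400×343.98 = 49.2720 per 100 000.
Querova: 0.5300×13.85 + 0.2100×16.82 + 0.0900×82.96 + 0.1300×159.13 + 0.0400×405.37 = 55.2394 per 100 000.
Difference = 49.2720 − 55.2394 = -5.9673.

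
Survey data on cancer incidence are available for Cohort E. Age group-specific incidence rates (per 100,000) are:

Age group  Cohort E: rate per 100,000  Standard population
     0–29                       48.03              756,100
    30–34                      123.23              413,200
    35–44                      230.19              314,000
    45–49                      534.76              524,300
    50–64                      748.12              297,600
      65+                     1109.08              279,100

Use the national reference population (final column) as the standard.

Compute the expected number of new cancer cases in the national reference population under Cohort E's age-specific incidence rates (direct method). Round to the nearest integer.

9721

Expected new cancer cases = Σ (standard pop × age-specific rate ÷ 100,000)
= 756,100×48.03/100,000 + 413,200×123.23/100,000 + 314,000×230.19/100,000 + 524,300×534.76/100,000 + 297,600×748.12/100,000 + 279,100×1109.08/100,000
= 363.15 + 509.19 + 722.80 + 2803.75 + 2226.41 + 3095.44 = 9720.73.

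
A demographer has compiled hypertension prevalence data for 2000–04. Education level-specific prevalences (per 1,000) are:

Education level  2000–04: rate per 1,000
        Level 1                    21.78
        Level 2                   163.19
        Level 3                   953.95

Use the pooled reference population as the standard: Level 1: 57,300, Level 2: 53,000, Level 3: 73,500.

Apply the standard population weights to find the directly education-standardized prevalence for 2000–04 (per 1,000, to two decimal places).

Standard total = 183,800; weights = 0.3118, 0.2884, 0.3999.
Standardized rate: 0.3118×21.78 + 0.2884×163.19 + 0.3999×953.95 = 435.3231 per 1,000.

435.32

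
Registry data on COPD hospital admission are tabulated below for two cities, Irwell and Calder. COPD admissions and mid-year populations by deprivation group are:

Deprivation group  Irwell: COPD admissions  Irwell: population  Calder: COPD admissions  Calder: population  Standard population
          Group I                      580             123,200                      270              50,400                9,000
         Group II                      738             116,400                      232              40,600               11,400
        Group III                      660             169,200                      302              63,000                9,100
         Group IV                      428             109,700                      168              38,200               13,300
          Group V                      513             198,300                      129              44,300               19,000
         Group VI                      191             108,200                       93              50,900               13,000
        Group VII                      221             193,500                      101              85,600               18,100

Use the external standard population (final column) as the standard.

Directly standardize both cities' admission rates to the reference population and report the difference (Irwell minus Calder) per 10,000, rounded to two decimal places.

-2.27

Deprivation-specific rates per 10,000 for Irwell: 47.08, 63.40, 39.01, 39.02, 25.87, 17.65, 11.42.
For Calder: 53.57, 57.14, 47.94, 43.98, 29.12, 18.27, 11.80.
Standard total = 92,900; weights = 0.0969, 0.1227, 0.0980, 0.1432, 0.2045, 0.1399, 0.1948.
Irwell: 0.0969×47.08 + 0.1227×63.40 + 0.0980×39.01 + 0.1432×39.02 + 0.2045×25.87 + 0.1399×17.65 + 0.1948×11.42 = 31.7340 per 10,000.
Calder: 0.0969×53.57 + 0.1227×57.14 + 0.0980×47.94 + 0.1432×43.98 + 0.2045×29.12 + 0.1399×18.27 + 0.1948×11.80 = 34.0051 per 10,000.
Difference = 31.7340 − 34.0051 = -2.2711.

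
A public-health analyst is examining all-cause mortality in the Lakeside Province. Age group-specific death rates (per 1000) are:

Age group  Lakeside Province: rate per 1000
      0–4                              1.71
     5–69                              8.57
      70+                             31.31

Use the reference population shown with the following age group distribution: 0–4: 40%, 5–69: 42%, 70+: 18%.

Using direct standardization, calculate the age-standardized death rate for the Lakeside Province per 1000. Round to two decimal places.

9.92

Standard weights: 0.40, 0.42, 0.18.
Standardized rate: 0.4000×1.71 + 0.4200×8.57 + 0.1800×31.31 = 9.9192 per 1000.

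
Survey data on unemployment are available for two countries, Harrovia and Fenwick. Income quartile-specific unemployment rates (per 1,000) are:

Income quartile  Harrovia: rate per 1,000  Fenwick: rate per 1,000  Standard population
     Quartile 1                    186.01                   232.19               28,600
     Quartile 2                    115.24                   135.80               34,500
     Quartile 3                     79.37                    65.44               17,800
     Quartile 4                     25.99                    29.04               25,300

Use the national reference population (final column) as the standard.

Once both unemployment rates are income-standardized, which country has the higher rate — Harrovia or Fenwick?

Fenwick

Standard total = 106,200; weights = 0.2693, 0.3249, 0.1676, 0.2382.
Harrovia: 0.2693×186.01 + 0.3249×115.24 + 0.1676×79.37 + 0.2382×25.99 = 107.0245 per 1,000.
Fenwick: 0.2693×232.19 + 0.3249×135.80 + 0.1676×65.44 + 0.2382×29.04 = 124.5318 per 1,000.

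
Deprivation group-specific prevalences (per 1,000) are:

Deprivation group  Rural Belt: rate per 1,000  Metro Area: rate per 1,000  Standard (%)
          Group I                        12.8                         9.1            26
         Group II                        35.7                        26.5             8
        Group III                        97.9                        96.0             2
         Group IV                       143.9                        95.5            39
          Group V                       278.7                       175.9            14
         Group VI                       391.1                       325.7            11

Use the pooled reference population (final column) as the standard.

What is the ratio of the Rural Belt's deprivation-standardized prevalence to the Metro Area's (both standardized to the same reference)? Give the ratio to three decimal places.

Standard weights: 0.26, 0.08, 0.02, 0.39, 0.14, 0.11.
The Rural Belt: 0.2600×12.8 + 0.0800×35.7 + 0.0200×97.9 + 0.3900×143.9 + 0.1400×278.7 + 0.1100×391.1 = 146.3020 per 1,000.
The Metro Area: 0.2600×9.1 + 0.0800×26.5 + 0.0200×96.0 + 0.3900×95.5 + 0.1400×175.9 + 0.1100×325.7 = 104.1040 per 1,000.
Ratio = 146.3020 ÷ 104.1040 = 1.40534.

1.405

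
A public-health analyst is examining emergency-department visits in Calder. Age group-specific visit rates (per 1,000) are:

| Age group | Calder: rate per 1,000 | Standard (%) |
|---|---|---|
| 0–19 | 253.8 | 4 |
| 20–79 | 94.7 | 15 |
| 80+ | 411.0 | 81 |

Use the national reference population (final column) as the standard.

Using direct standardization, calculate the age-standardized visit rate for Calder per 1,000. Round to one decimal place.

Standard weights: 0.04, 0.15, 0.81.
Standardized rate: 0.0400×253.8 + 0.1500×94.7 + 0.8100×411.0 = 357.2670 per 1,000.

357.3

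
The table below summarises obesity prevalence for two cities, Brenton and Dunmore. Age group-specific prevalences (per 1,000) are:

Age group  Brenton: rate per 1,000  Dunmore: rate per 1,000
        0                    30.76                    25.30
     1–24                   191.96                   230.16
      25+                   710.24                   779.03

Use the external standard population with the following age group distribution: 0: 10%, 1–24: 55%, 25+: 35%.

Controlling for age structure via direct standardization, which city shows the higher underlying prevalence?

Standard weights: 0.10, 0.55, 0.35.
Brenton: 0.1000×30.76 + 0.5500×191.96 + 0.3500×710.24 = 357.2380 per 1,000.
Dunmore: 0.1000×25.30 + 0.5500×230.16 + 0.3500×779.03 = 401.7785 per 1,000.

Dunmore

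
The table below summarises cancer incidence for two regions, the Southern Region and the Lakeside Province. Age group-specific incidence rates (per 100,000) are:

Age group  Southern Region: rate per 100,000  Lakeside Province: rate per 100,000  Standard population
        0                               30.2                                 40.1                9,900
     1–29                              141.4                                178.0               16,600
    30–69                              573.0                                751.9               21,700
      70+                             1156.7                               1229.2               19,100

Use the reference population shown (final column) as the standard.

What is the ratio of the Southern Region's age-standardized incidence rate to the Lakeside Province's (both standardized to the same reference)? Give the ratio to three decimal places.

0.862

Standard total = 67,300; weights = 0.1471, 0.2467, 0.3224, 0.2838.
The Southern Region: 0.1471×30.2 + 0.2467×141.4 + 0.3224×573.0 + 0.2838×1156.7 = 552.3520 per 100,000.
The Lakeside Province: 0.1471×40.1 + 0.2467×178.0 + 0.3224×751.9 + 0.2838×1229.2 = 641.0957 per 100,000.
Ratio = 552.3520 ÷ 641.0957 = 0.86157.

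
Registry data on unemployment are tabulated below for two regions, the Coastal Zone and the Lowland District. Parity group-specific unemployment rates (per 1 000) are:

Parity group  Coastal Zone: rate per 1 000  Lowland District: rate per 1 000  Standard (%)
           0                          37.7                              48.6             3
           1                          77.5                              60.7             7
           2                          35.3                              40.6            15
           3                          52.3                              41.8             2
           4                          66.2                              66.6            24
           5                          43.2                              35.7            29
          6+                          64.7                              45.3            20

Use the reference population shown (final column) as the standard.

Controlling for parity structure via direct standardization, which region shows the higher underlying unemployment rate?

Coastal Zone

Standard weights: 0.03, 0.07, 0.15, 0.02, 0.24, 0.29, 0.20.
The Coastal Zone: 0.0300×37.7 + 0.0700×77.5 + 0.1500×35.3 + 0.0200×52.3 + 0.2400×66.2 + 0.2900×43.2 + 0.2000×64.7 = 54.2530 per 1 000.
The Lowland District: 0.0300×48.6 + 0.0700×60.7 + 0.1500×40.6 + 0.0200×41.8 + 0.2400×66.6 + 0.2900×35.7 + 0.2000×45.3 = 48.0300 per 1 000.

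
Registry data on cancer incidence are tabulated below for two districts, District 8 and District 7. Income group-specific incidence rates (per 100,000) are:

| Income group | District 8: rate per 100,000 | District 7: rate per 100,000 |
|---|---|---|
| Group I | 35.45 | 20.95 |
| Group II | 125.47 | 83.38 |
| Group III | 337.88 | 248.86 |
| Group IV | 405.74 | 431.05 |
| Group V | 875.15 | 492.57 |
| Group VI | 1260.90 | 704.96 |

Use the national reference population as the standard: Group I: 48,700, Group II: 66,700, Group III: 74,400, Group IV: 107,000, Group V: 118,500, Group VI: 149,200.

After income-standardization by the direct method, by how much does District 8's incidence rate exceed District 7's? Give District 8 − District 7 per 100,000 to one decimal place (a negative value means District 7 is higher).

Standard total = 564,500; weights = 0.0863, 0.1182, 0.1318, 0.1895, 0.2099, 0.2643.
District 8: 0.0863×35.45 + 0.1182×125.47 + 0.1318×337.88 + 0.1895×405.74 + 0.2099×875.15 + 0.2643×1260.90 = 656.2963 per 100,000.
District 7: 0.0863×20.95 + 0.1182×83.38 + 0.1318×248.86 + 0.1895×431.05 + 0.2099×492.57 + 0.2643×704.96 = 415.8881 per 100,000.
Difference = 656.2963 − 415.8881 = 240.4082.

240.4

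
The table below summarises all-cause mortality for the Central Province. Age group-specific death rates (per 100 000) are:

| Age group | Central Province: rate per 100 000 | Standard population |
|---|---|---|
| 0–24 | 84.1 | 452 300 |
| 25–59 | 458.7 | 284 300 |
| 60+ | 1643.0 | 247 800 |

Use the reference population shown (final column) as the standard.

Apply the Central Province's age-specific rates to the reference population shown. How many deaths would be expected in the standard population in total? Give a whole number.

5756

Expected deaths = Σ (standard pop × age-specific rate ÷ 100 000)
= 452 300×84.1/100 000 + 284 300×458.7/100 000 + 247 800×1643.0/100 000
= 380.38 + 1304.08 + 4071.35 = 5755.82.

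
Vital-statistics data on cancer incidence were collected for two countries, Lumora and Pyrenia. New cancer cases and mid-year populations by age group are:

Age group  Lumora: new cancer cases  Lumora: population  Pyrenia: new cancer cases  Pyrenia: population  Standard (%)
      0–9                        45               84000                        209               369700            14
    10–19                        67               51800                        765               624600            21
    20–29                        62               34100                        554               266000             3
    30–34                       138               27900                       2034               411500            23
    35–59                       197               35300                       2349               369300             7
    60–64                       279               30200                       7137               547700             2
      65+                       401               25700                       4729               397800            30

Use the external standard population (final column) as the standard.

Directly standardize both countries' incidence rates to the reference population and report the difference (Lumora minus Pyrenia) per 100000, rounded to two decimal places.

98.72

Age-specific rates per 100000 for Lumora: 53.57, 129.34, 181.82, 494.62, 558.07, 923.84, 1560.31.
For Pyrenia: 56.53, 122.48, 208.27, 494.29, 636.07, 1303.09, 1188.79.
Standard weights: 0.14, 0.21, 0.03, 0.23, 0.07, 0.02, 0.30.
Lumora: 0.1400×53.57 + 0.2100×129.34 + 0.0300×181.82 + 0.2300×494.62 + 0.0700×558.07 + 0.0200×923.84 + 0.3000×1560.31 = 679.5155 per 100000.
Pyrenia: 0.1400×56.53 + 0.2100×122.48 + 0.0300×208.27 + 0.2300×494.29 + 0.0700×636.07 + 0.0200×1303.09 + 0.3000×1188.79 = 580.7926 per 100000.
Difference = 679.5155 − 580.7926 = 98.7229.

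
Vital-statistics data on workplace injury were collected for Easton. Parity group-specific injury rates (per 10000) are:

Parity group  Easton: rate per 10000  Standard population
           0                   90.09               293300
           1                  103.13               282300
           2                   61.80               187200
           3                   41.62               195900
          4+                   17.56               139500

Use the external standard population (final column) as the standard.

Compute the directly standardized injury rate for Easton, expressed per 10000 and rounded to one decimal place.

Standard total = 1098200; weights = 0.2671, 0.2571, 0.1705, 0.1784, 0.1270.
Standardized rate: 0.2671×90.09 + 0.2571×103.13 + 0.1705×61.80 + 0.1784×41.62 + 0.1270×17.56 = 70.7603 per 10000.

70.8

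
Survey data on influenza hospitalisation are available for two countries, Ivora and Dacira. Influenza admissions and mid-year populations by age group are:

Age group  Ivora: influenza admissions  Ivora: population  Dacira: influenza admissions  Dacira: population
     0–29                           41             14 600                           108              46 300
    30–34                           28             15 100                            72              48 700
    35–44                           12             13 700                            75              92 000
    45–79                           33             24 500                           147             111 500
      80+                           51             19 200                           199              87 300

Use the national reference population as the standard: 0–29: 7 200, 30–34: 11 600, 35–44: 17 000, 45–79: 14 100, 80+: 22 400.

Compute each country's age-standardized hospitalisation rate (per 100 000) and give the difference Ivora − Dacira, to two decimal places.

Age-specific rates per 100 000 for Ivora: 280.82, 185.43, 87.59, 134.69, 265.62.
For Dacira: 233.26, 147.84, 81.52, 131.84, 227.95.
Standard total = 72 300; weights = 0.0996, 0.1604, 0.2351, 0.1950, 0.3098.
Ivora: 0.0996×280.82 + 0.1604×185.43 + 0.2351×87.59 + 0.1950×134.69 + 0.3098×265.62 = 186.8762 per 100 000.
Dacira: 0.0996×233.26 + 0.1604×147.84 + 0.2351×81.52 + 0.1950×131.84 + 0.3098×227.95 = 162.4528 per 100 000.
Difference = 186.8762 − 162.4528 = 24.4234.

24.42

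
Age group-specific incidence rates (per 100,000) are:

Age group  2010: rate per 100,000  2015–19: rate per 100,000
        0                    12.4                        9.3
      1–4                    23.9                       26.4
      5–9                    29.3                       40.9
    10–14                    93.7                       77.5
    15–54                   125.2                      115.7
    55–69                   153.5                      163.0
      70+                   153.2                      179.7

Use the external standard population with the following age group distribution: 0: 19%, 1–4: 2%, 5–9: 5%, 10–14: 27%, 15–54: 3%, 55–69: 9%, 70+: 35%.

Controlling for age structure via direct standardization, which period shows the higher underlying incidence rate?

Standard weights: 0.19, 0.02, 0.05, 0.27, 0.03, 0.09, 0.35.
2010: 0.1900×12.4 + 0.0200×23.9 + 0.0500×29.3 + 0.2700×93.7 + 0.0300×125.2 + 0.0900×153.5 + 0.3500×153.2 = 100.7890 per 100,000.
2015–19: 0.1900×9.3 + 0.0200×26.4 + 0.0500×40.9 + 0.2700×77.5 + 0.0300×115.7 + 0.0900×163.0 + 0.3500×179.7 = 106.3010 per 100,000.

2015–19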